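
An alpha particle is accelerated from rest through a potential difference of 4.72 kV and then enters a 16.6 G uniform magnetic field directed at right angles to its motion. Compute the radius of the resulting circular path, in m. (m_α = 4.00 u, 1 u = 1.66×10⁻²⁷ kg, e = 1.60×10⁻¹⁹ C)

The kinetic energy gained is K = qV = (2×1.60×10^-19)(4720) = 1.51×10^-15 J.
v = √(2K/m) = 6.74×10^5 m/s.
r = mv/(qB) = (6.64×10^-27)(6.74×10^5) / [(2×1.60×10^-19)(1.66×10^-3)] = 8.43 m.

r ≈ 8.43 m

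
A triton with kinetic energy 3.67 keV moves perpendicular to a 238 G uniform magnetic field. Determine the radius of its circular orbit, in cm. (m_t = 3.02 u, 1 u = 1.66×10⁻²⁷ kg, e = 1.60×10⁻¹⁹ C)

r ≈ 63.7 cm

Convert the energy: K = 3.67 keV = 5.87×10^-16 J.
v = √(2K/m) = √(2·5.87×10^-16/5.01×10^-27) = 4.84×10^5 m/s.
r = mv/(qB) = (5.01×10^-27)(4.84×10^5) / [(1×1.60×10^-19)(0.0238)] = 0.637 m.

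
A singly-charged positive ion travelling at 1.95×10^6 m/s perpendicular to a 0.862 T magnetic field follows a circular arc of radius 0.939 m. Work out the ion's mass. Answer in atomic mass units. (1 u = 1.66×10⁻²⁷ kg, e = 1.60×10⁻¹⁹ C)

m ≈ 40.0 u

qvB = mv²/r ⇒ m = qBr/v.
m = (1×1.60×10^-19)(0.862)(0.939) / (1.95×10^6) = 6.64×10^-26 kg = 40.0 u.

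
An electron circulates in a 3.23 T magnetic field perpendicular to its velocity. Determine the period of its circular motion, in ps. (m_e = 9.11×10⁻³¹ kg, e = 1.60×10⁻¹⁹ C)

T ≈ 11.1 ps

The cyclotron period is independent of speed: T = 2πm/(qB).
T = 2π(9.11×10^-31) / [(1×1.60×10^-19)(3.23)] = 1.11×10^-11 s.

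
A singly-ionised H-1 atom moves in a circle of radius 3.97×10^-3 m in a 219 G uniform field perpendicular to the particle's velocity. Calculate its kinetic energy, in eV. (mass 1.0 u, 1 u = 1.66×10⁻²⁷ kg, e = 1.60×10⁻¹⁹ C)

K ≈ 0.364 eV

v = qBr/m = (1×1.60×10^-19)(0.0219)(3.97×10^-3) / (1.66×10^-27) = 8380 m/s.
K = ½mv² = 0.5·(1.66×10^-27)·(8380)² = 5.83×10^-20 J = 0.364 eV.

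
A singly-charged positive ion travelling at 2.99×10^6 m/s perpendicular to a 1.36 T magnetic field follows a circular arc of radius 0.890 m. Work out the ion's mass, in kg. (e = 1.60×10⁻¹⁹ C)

m ≈ 6.48×10^-26 kg

qvB = mv²/r ⇒ m = qBr/v.
m = (1×1.60×10^-19)(1.36)(0.890) / (2.99×10^6) = 6.48×10^-26 kg.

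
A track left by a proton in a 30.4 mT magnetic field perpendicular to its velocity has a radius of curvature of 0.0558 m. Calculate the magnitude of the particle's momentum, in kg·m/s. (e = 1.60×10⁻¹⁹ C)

Since qvB = mv²/r, the momentum p = mv = qBr.
p = (1×1.60×10^-19)(0.0304)(0.0558) = 2.71×10^-22 kg·m/s.

p ≈ 2.71×10^-22 kg·m/s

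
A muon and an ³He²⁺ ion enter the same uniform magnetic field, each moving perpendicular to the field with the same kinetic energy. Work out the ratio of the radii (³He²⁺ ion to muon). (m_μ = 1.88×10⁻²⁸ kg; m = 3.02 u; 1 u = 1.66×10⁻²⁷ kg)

ratio ≈ 2.58

r = √(2mK)/(qB) ⇒ at equal K, r ∝ √m/q.
r_{³He²⁺ ion}/r_{muon} = 2.58.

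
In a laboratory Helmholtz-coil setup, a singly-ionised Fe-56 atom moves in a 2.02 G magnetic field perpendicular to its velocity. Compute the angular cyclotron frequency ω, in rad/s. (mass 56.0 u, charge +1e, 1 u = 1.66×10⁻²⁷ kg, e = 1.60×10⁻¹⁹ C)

ω ≈ 348 rad/s

ω = qB/m = (1×1.60×10^-19)(2.02×10^-4) / (9.30×10^-26) = 348 rad/s.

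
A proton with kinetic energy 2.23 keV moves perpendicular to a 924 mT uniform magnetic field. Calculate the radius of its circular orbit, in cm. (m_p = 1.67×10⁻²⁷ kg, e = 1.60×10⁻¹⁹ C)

r ≈ 0.738 cm

Convert the energy: K = 2.23 keV = 3.57×10^-16 J.
v = √(2K/m) = √(2·3.57×10^-16/1.67×10^-27) = 6.54×10^5 m/s.
r = mv/(qB) = (1.67×10^-27)(6.54×10^5) / [(1×1.60×10^-19)(0.924)] = 7.38×10^-3 m.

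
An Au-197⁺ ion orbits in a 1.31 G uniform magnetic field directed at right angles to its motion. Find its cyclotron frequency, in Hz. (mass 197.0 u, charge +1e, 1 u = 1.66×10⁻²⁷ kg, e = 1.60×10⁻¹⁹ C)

f = qB/(2πm) = (1×1.60×10^-19)(1.31×10^-4) / [2π(3.27×10^-25)] = 10.2 Hz.

f ≈ 10.2 Hz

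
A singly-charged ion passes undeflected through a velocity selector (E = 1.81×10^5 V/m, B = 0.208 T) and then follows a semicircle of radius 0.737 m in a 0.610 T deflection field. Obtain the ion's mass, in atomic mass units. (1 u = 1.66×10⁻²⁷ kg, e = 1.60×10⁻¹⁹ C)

m ≈ 49.8 u

v = E/B₁ = 8.70×10^5 m/s.
From r = mv/(qB₂), m = qB₂r/v = (1×1.60×10^-19)(0.610)(0.737) / (8.70×10^5) = 8.27×10^-26 kg.
In atomic mass units: m = 8.27×10^-26 / 1.66×10^-27 = 49.8 u.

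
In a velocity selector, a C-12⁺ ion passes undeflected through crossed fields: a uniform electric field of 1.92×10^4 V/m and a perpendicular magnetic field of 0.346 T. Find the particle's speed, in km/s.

For zero net force, qE = qvB, so v = E/B.
v = (1.92×10^4) / (0.346) = 5.55×10^4 m/s.

v ≈ 55.5 km/s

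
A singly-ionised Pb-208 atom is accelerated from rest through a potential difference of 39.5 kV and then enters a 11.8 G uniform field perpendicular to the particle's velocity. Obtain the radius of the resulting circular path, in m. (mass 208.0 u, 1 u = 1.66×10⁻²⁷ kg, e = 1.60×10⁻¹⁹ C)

r ≈ 350 m

The kinetic energy gained is K = qV = (1×1.60×10^-19)(3.95×10^4) = 6.32×10^-15 J.
v = √(2K/m) = 1.91×10^5 m/s.
r = mv/(qB) = (3.45×10^-25)(1.91×10^5) / [(1×1.60×10^-19)(1.18×10^-3)] = 350 m.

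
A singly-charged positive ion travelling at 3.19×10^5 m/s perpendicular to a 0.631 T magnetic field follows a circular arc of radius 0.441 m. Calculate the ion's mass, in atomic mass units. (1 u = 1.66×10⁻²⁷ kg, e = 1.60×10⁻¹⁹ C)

m ≈ 84.1 u

qvB = mv²/r ⇒ m = qBr/v.
m = (1×1.60×10^-19)(0.631)(0.441) / (3.19×10^5) = 1.40×10^-25 kg = 84.1 u.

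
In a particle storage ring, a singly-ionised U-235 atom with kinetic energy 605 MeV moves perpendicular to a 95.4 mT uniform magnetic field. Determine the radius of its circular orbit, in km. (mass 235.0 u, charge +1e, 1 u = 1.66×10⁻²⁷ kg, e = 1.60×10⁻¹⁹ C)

r ≈ 0.569 km

Convert the energy: K = 605 MeV = 9.68×10^-11 J.
v = √(2K/m) = √(2·9.68×10^-11/3.90×10^-25) = 2.23×10^7 m/s.
r = mv/(qB) = (3.90×10^-25)(2.23×10^7) / [(1×1.60×10^-19)(0.0954)] = 569 m.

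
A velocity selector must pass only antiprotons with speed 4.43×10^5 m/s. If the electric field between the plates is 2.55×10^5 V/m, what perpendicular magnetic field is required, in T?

qE = qvB ⇒ B = E/v = (2.55×10^5) / (4.43×10^5) = 0.576 T.

B ≈ 0.576 T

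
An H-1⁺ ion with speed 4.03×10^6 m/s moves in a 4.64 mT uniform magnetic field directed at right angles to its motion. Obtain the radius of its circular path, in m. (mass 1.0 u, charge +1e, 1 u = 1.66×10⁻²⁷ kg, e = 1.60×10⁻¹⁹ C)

The magnetic force provides the centripetal force: qvB = mv²/r, so r = mv/(qB).
r = (1.66×10^-27 kg)(4.03×10^6 m/s) / [(1×1.60×10^-19 C)(4.64×10^-3 T)] = 9.01 m.

r ≈ 9.01 m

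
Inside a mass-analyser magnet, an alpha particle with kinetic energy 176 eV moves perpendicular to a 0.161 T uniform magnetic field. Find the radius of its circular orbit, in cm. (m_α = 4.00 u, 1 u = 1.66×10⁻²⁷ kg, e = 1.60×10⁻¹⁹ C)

Convert the energy: K = 176 eV = 2.82×10^-17 J.
v = √(2K/m) = √(2·2.82×10^-17/6.64×10^-27) = 9.21×10^4 m/s.
r = mv/(qB) = (6.64×10^-27)(9.21×10^4) / [(2×1.60×10^-19)(0.161)] = 0.0119 m.

r ≈ 1.19 cm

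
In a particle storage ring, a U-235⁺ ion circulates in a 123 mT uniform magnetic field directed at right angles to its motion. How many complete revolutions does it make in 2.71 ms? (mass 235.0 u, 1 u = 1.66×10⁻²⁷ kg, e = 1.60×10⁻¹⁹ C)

T = 2πm/(qB) = 2π(3.901×10^-25) / [(1×1.60×10^-19)(0.123)] = 1.2455×10^-4 s.
N = t/T = 2.71×10^-3 / 1.2455×10^-4 ≈ 21.76, so 21 complete revolutions.

N = 21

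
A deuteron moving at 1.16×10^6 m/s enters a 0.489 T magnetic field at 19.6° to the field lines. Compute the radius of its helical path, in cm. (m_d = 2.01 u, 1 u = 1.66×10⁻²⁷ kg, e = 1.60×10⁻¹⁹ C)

Only the perpendicular component v⊥ = v sin19.6° = 3.89×10^5 m/s is bent by the field.
r = m v⊥ /(qB) = (3.34×10^-27)(3.89×10^5) / [(1×1.60×10^-19)(0.489)] = 0.0166 m.

r ≈ 1.66 cm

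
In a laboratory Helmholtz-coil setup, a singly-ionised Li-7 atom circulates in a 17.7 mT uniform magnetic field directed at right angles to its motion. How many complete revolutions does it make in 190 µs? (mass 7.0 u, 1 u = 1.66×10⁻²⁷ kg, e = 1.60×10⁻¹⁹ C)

T = 2πm/(qB) = 2π(1.162×10^-26) / [(1×1.60×10^-19)(0.0177)] = 2.5781×10^-5 s.
N = t/T = 1.90×10^-4 / 2.5781×10^-5 ≈ 7.37, so 7 complete revolutions.

N = 7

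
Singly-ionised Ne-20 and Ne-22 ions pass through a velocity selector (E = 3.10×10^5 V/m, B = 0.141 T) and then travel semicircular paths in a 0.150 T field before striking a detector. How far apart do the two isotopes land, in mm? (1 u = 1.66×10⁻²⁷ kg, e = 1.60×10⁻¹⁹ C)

Δd ≈ 608 mm

Both emerge at v = E/B₁ = 2.20×10^6 m/s.
r = mv/(qB₂), so r₁ = 3.041 m and r₂ = 3.346 m, giving Δr = 0.304 m.
After a semicircle each ion lands a diameter 2r from the entry slit, so the separation is 2Δr = 0.608 m.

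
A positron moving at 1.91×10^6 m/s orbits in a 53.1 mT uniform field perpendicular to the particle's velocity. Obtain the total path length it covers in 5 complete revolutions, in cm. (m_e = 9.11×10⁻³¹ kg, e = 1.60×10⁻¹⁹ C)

r = mv/(qB) = 2.05×10^-4 m, so one revolution covers 2πr = 1.29×10^-3 m.
In 5 revolutions: L = 5·2πr = 6.43×10^-3 m.

L ≈ 0.643 cm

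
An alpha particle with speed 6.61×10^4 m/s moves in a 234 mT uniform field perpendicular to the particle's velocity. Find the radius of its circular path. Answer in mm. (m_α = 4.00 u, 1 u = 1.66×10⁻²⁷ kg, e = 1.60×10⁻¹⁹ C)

r ≈ 5.86 mm

The magnetic force provides the centripetal force: qvB = mv²/r, so r = mv/(qB).
r = (6.64×10^-27 kg)(6.61×10^4 m/s) / [(2×1.60×10^-19 C)(0.234 T)] = 5.86×10^-3 m.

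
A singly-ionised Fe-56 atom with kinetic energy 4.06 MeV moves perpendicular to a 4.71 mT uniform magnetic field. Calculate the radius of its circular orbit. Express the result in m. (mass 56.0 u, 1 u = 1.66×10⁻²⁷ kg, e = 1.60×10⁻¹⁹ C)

Convert the energy: K = 4.06 MeV = 6.50×10^-13 J.
v = √(2K/m) = √(2·6.50×10^-13/9.30×10^-26) = 3.74×10^6 m/s.
r = mv/(qB) = (9.30×10^-26)(3.74×10^6) / [(1×1.60×10^-19)(4.71×10^-3)] = 461 m.

r ≈ 461 m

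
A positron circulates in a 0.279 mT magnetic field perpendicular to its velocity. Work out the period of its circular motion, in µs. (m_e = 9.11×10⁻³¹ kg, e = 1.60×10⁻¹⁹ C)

The cyclotron period is independent of speed: T = 2πm/(qB).
T = 2π(9.11×10^-31) / [(1×1.60×10^-19)(2.79×10^-4)] = 1.28×10^-7 s.

T ≈ 0.128 µs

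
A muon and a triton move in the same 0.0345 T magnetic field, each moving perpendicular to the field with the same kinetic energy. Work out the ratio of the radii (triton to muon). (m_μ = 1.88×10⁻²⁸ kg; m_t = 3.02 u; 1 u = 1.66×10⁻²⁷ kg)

r = √(2mK)/(qB) ⇒ at equal K, r ∝ √m/q.
r_{triton}/r_{muon} = 5.16.

ratio ≈ 5.16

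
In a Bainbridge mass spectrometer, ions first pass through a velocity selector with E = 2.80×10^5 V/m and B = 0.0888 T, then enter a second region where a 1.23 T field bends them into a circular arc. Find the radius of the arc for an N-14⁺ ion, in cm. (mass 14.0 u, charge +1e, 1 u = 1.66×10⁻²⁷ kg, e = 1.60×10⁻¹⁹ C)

The selector passes v = E/B = 2.80×10^5/0.0888 = 3.15×10^6 m/s.
In the deflection region, r = mv/(qB₂) = (2.32×10^-26)(3.15×10^6) / [(1×1.60×10^-19)(1.23)] = 0.372 m.

r ≈ 37.2 cm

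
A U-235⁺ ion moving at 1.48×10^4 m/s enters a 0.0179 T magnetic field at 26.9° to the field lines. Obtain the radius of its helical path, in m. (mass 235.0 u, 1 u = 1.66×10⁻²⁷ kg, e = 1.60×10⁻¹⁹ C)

r ≈ 0.912 m

Only the perpendicular component v⊥ = v sin26.9° = 6700 m/s is bent by the field.
r = m v⊥ /(qB) = (3.90×10^-25)(6700) / [(1×1.60×10^-19)(0.0179)] = 0.912 m.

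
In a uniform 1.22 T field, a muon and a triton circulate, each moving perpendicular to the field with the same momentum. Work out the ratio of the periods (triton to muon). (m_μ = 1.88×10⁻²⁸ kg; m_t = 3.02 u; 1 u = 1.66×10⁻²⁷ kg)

T = 2πm/(qB) is independent of speed, so T₂/T₁ = (m₂/q₂)/(m₁/q₁).
T_{triton}/T_{muon} = (5.01×10^-27/1e) / (1.88×10^-28/1e) = 26.7.

ratio ≈ 26.7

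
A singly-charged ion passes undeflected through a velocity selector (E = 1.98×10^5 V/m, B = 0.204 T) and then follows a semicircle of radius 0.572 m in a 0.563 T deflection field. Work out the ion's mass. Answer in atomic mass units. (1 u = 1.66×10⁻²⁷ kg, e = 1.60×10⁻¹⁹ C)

v = E/B₁ = 9.71×10^5 m/s.
From r = mv/(qB₂), m = qB₂r/v = (1×1.60×10^-19)(0.563)(0.572) / (9.71×10^5) = 5.31×10^-26 kg.
In atomic mass units: m = 5.31×10^-26 / 1.66×10^-27 = 32.0 u.

m ≈ 32.0 u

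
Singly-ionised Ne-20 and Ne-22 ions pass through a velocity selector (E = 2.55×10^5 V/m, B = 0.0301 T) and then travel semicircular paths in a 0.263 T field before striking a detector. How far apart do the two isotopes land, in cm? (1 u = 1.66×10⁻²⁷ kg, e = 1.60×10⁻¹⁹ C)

Both emerge at v = E/B₁ = 8.47×10^6 m/s.
r = mv/(qB₂), so r₁ = 6.684 m and r₂ = 7.352 m, giving Δr = 0.668 m.
After a semicircle each ion lands a diameter 2r from the entry slit, so the separation is 2Δr = 1.34 m.

Δd ≈ 134 cm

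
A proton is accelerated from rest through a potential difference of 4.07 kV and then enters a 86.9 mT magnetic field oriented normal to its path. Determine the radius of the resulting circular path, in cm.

r ≈ 10.6 cm

The kinetic energy gained is K = qV = (1×1.60×10^-19)(4070) = 6.51×10^-16 J.
v = √(2K/m) = 8.83×10^5 m/s.
r = mv/(qB) = (1.67×10^-27)(8.83×10^5) / [(1×1.60×10^-19)(0.0869)] = 0.106 m.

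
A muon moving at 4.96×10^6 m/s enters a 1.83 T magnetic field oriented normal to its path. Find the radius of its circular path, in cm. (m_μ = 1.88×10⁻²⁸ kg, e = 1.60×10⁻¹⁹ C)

r ≈ 0.318 cm

The magnetic force provides the centripetal force: qvB = mv²/r, so r = mv/(qB).
r = (1.88×10^-28 kg)(4.96×10^6 m/s) / [(1×1.60×10^-19 C)(1.83 T)] = 3.18×10^-3 m.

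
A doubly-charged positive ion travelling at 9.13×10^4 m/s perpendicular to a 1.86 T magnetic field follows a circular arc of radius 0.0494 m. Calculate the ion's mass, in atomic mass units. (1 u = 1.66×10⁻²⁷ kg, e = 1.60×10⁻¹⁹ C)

m ≈ 194 u

qvB = mv²/r ⇒ m = qBr/v.
m = (2×1.60×10^-19)(1.86)(0.0494) / (9.13×10^4) = 3.22×10^-25 kg = 194 u.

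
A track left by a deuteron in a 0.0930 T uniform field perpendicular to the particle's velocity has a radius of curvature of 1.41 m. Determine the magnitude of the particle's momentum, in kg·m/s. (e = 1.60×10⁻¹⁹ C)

p ≈ 2.10×10^-20 kg·m/s

Since qvB = mv²/r, the momentum p = mv = qBr.
p = (1×1.60×10^-19)(0.0930)(1.41) = 2.10×10^-20 kg·m/s.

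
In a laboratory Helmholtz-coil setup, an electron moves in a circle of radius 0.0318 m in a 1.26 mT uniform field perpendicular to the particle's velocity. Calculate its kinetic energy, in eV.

v = qBr/m = (1×1.60×10^-19)(1.26×10^-3)(0.0318) / (9.11×10^-31) = 7.04×10^6 m/s.
K = ½mv² = 0.5·(9.11×10^-31)·(7.04×10^6)² = 2.26×10^-17 J = 141 eV.

K ≈ 141 eV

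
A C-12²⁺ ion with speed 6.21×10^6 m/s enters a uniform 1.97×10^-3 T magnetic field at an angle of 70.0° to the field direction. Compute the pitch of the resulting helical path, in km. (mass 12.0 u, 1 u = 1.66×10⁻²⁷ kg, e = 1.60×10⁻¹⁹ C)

pitch ≈ 0.422 km

The velocity component along B is v∥ = v cos70.0° = 2.12×10^6 m/s.
The cyclotron period T = 2πm/(qB) = 1.99×10^-4 s is set by m, q, B alone.
Pitch = v∥·T = (2.12×10^6)(1.99×10^-4) = 422 m.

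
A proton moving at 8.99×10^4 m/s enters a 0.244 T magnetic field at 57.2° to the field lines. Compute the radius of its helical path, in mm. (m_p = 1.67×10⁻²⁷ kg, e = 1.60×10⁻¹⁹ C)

Only the perpendicular component v⊥ = v sin57.2° = 7.56×10^4 m/s is bent by the field.
r = m v⊥ /(qB) = (1.67×10^-27)(7.56×10^4) / [(1×1.60×10^-19)(0.244)] = 3.23×10^-3 m.

r ≈ 3.23 mm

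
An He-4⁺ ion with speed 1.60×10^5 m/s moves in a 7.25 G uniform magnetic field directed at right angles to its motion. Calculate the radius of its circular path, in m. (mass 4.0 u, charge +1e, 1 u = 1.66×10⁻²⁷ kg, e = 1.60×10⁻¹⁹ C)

r ≈ 9.16 m

The magnetic force provides the centripetal force: qvB = mv²/r, so r = mv/(qB).
r = (6.64×10^-27 kg)(1.60×10^5 m/s) / [(1×1.60×10^-19 C)(7.25×10^-4 T)] = 9.16 m.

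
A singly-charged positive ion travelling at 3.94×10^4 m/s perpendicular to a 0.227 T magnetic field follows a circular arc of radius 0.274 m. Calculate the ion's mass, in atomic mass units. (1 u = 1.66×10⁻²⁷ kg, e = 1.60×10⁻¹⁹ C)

qvB = mv²/r ⇒ m = qBr/v.
m = (1×1.60×10^-19)(0.227)(0.274) / (3.94×10^4) = 2.53×10^-25 kg = 152 u.

m ≈ 152 u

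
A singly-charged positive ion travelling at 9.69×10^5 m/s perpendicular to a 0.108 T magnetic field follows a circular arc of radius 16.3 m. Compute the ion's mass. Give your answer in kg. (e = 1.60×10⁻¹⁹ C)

qvB = mv²/r ⇒ m = qBr/v.
m = (1×1.60×10^-19)(0.108)(16.3) / (9.69×10^5) = 2.91×10^-25 kg.

m ≈ 2.91×10^-25 kg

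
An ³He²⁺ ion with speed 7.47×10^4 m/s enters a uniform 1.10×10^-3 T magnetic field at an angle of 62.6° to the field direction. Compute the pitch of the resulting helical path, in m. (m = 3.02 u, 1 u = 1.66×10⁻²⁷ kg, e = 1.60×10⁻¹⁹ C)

The velocity component along B is v∥ = v cos62.6° = 3.44×10^4 m/s.
The cyclotron period T = 2πm/(qB) = 8.95×10^-5 s is set by m, q, B alone.
Pitch = v∥·T = (3.44×10^4)(8.95×10^-5) = 3.08 m.

pitch ≈ 3.08 m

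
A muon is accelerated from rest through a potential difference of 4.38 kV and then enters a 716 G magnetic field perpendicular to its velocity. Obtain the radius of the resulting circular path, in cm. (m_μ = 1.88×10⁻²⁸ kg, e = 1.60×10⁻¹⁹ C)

r ≈ 4.48 cm

The kinetic energy gained is K = qV = (1×1.60×10^-19)(4380) = 7.01×10^-16 J.
v = √(2K/m) = 2.73×10^6 m/s.
r = mv/(qB) = (1.88×10^-28)(2.73×10^6) / [(1×1.60×10^-19)(0.0716)] = 0.0448 m.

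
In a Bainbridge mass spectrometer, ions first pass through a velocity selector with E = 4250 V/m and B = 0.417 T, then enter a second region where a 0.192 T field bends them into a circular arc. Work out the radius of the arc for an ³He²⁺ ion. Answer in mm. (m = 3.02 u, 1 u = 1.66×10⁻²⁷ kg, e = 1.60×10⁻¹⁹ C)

The selector passes v = E/B = 4250/0.417 = 1.02×10^4 m/s.
In the deflection region, r = mv/(qB₂) = (5.01×10^-27)(1.02×10^4) / [(2×1.60×10^-19)(0.192)] = 8.32×10^-4 m.

r ≈ 0.832 mm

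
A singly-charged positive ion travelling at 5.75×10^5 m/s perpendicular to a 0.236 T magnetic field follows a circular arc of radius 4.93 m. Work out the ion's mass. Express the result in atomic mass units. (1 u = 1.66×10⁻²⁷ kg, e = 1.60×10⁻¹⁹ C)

qvB = mv²/r ⇒ m = qBr/v.
m = (1×1.60×10^-19)(0.236)(4.93) / (5.75×10^5) = 3.24×10^-25 kg = 195 u.

m ≈ 195 u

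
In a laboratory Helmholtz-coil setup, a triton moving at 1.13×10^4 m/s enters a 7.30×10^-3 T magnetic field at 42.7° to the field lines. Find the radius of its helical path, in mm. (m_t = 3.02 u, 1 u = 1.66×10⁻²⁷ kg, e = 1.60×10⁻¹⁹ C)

Only the perpendicular component v⊥ = v sin42.7° = 7660 m/s is bent by the field.
r = m v⊥ /(qB) = (5.01×10^-27)(7660) / [(1×1.60×10^-19)(7.30×10^-3)] = 0.0329 m.

r ≈ 32.9 mm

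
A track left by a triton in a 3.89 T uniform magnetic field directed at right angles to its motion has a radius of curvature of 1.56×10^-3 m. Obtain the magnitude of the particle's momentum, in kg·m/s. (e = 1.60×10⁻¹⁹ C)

Since qvB = mv²/r, the momentum p = mv = qBr.
p = (1×1.60×10^-19)(3.89)(1.56×10^-3) = 9.71×10^-22 kg·m/s.

p ≈ 9.71×10^-22 kg·m/s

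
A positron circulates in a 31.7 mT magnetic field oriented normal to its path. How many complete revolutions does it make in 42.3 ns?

T = 2πm/(qB) = 2π(9.11×10^-31) / [(1×1.60×10^-19)(0.0317)] = 1.1285×10^-9 s.
N = t/T = 4.23×10^-8 / 1.1285×10^-9 ≈ 37.48, so 37 complete revolutions.

N = 37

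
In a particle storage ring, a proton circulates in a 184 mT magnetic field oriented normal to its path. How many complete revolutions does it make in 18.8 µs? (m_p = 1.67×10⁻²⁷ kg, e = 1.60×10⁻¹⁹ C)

N = 52

T = 2πm/(qB) = 2π(1.67×10^-27) / [(1×1.60×10^-19)(0.184)] = 3.5642×10^-7 s.
N = t/T = 1.88×10^-5 / 3.5642×10^-7 ≈ 52.75, so 52 complete revolutions.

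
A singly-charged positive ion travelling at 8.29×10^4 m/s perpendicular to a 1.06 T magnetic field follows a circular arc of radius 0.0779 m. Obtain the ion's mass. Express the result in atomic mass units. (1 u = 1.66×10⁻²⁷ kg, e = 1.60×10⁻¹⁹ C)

m ≈ 96.0 u

qvB = mv²/r ⇒ m = qBr/v.
m = (1×1.60×10^-19)(1.06)(0.0779) / (8.29×10^4) = 1.59×10^-25 kg = 96.0 u.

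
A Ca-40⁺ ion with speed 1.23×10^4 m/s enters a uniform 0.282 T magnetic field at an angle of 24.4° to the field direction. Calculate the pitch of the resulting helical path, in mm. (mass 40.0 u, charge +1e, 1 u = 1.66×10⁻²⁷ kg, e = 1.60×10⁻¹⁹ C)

pitch ≈ 104 mm

The velocity component along B is v∥ = v cos24.4° = 1.12×10^4 m/s.
The cyclotron period T = 2πm/(qB) = 9.25×10^-6 s is set by m, q, B alone.
Pitch = v∥·T = (1.12×10^4)(9.25×10^-6) = 0.104 m.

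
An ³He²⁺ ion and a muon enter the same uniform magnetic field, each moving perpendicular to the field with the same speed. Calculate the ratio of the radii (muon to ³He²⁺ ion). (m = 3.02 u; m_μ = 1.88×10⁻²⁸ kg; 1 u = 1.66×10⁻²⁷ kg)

r = mv/(qB) ⇒ at equal v, r ∝ m/q.
r_{muon}/r_{³He²⁺ ion} = 0.0750.

ratio ≈ 0.0750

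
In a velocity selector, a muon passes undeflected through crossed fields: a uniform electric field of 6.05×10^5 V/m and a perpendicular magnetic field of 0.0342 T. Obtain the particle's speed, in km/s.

v ≈ 17700 km/s

For zero net force, qE = qvB, so v = E/B.
v = (6.05×10^5) / (0.0342) = 1.77×10^7 m/s.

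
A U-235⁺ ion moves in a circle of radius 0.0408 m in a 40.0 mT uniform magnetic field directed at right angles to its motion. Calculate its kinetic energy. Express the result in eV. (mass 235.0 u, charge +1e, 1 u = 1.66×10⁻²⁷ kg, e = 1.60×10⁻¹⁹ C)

K ≈ 0.546 eV

v = qBr/m = (1×1.60×10^-19)(0.0400)(0.0408) / (3.90×10^-25) = 669 m/s.
K = ½mv² = 0.5·(3.90×10^-25)·(669)² = 8.74×10^-20 J = 0.546 eV.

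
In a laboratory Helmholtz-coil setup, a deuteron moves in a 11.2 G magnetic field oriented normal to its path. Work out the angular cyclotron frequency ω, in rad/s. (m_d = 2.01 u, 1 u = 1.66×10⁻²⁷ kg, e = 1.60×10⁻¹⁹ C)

ω = qB/m = (1×1.60×10^-19)(1.12×10^-3) / (3.34×10^-27) = 5.37×10^4 rad/s.

ω ≈ 5.37×10^4 rad/s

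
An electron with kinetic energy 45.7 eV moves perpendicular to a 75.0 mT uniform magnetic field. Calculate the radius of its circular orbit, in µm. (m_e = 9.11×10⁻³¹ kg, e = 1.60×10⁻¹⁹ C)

Convert the energy: K = 45.7 eV = 7.31×10^-18 J.
v = √(2K/m) = √(2·7.31×10^-18/9.11×10^-31) = 4.01×10^6 m/s.
r = mv/(qB) = (9.11×10^-31)(4.01×10^6) / [(1×1.60×10^-19)(0.0750)] = 3.04×10^-4 m.

r ≈ 304 µm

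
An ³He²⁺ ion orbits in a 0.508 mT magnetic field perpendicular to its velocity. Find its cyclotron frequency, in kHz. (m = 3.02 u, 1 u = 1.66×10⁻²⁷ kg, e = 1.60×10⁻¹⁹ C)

f = qB/(2πm) = (2×1.60×10^-19)(5.08×10^-4) / [2π(5.01×10^-27)] = 5160 Hz.

f ≈ 5.16 kHz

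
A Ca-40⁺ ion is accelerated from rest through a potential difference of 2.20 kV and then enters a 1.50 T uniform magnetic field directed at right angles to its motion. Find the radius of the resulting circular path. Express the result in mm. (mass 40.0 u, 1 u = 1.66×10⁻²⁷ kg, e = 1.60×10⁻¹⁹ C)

The kinetic energy gained is K = qV = (1×1.60×10^-19)(2200) = 3.52×10^-16 J.
v = √(2K/m) = 1.03×10^5 m/s.
r = mv/(qB) = (6.64×10^-26)(1.03×10^5) / [(1×1.60×10^-19)(1.50)] = 0.0285 m.

r ≈ 28.5 mm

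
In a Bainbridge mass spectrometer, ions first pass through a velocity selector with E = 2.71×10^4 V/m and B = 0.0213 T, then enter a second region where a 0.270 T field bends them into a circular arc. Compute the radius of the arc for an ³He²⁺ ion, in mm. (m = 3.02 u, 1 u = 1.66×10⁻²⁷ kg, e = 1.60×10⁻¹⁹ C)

r ≈ 73.8 mm

The selector passes v = E/B = 2.71×10^4/0.0213 = 1.27×10^6 m/s.
In the deflection region, r = mv/(qB₂) = (5.01×10^-27)(1.27×10^6) / [(2×1.60×10^-19)(0.270)] = 0.0738 m.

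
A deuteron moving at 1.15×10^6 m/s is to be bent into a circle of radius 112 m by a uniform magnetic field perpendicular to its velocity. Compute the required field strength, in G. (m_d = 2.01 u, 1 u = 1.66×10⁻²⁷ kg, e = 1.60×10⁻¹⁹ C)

B ≈ 2.14 G

qvB = mv²/r gives B = mv/(qr).
B = (3.34×10^-27)(1.15×10^6) / [(1×1.60×10^-19)(112)] = 2.14×10^-4 T.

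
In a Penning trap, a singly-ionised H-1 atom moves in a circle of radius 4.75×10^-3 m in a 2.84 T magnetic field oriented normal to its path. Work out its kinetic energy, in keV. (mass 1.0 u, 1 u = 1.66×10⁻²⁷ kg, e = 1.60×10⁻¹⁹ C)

K ≈ 8.77 keV

v = qBr/m = (1×1.60×10^-19)(2.84)(4.75×10^-3) / (1.66×10^-27) = 1.30×10^6 m/s.
K = ½mv² = 0.5·(1.66×10^-27)·(1.30×10^6)² = 1.40×10^-15 J = 8.77 keV.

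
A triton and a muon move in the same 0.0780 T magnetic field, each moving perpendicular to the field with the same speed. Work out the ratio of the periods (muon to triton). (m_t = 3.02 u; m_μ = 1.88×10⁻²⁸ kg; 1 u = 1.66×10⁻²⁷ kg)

T = 2πm/(qB) is independent of speed, so T₂/T₁ = (m₂/q₂)/(m₁/q₁).
T_{muon}/T_{triton} = (1.88×10^-28/1e) / (5.01×10^-27/1e) = 0.0375.

ratio ≈ 0.0375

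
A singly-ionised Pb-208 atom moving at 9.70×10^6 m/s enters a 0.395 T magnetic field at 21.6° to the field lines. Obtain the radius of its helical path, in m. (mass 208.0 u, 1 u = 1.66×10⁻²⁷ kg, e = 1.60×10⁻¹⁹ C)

r ≈ 19.5 m

Only the perpendicular component v⊥ = v sin21.6° = 3.57×10^6 m/s is bent by the field.
r = m v⊥ /(qB) = (3.45×10^-25)(3.57×10^6) / [(1×1.60×10^-19)(0.395)] = 19.5 m.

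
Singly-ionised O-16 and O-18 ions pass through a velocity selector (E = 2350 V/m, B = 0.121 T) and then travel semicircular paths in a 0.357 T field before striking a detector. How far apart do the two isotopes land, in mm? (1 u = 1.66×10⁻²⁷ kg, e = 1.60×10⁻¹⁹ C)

Both emerge at v = E/B₁ = 1.94×10^4 m/s.
r = mv/(qB₂), so r₁ = 9.031×10^-3 m and r₂ = 0.01016 m, giving Δr = 1.13×10^-3 m.
After a semicircle each ion lands a diameter 2r from the entry slit, so the separation is 2Δr = 2.26×10^-3 m.

Δd ≈ 2.26 mm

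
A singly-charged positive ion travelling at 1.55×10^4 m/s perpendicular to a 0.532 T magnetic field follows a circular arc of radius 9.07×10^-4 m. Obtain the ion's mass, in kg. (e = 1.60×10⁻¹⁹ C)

qvB = mv²/r ⇒ m = qBr/v.
m = (1×1.60×10^-19)(0.532)(9.07×10^-4) / (1.55×10^4) = 4.98×10^-27 kg.

m ≈ 4.98×10^-27 kg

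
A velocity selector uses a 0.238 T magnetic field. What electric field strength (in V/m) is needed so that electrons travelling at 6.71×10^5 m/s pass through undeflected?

qE = qvB ⇒ E = vB = (6.71×10^5)(0.238) = 1.60×10^5 V/m.

E ≈ 1.60×10^5 V/m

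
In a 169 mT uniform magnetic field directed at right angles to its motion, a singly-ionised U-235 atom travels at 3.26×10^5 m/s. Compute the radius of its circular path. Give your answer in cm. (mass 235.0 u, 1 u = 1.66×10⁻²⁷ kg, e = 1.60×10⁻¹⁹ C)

The magnetic force provides the centripetal force: qvB = mv²/r, so r = mv/(qB).
r = (3.90×10^-25 kg)(3.26×10^5 m/s) / [(1×1.60×10^-19 C)(0.169 T)] = 4.70 m.

r ≈ 470 cm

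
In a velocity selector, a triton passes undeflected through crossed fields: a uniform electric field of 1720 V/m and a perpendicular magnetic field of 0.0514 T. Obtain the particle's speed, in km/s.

v ≈ 33.5 km/s

For zero net force, qE = qvB, so v = E/B.
v = (1720) / (0.0514) = 3.35×10^4 m/s.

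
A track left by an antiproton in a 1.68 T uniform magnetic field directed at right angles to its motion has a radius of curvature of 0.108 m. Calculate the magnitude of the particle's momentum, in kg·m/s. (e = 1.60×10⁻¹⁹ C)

Since qvB = mv²/r, the momentum p = mv = qBr.
p = (1×1.60×10^-19)(1.68)(0.108) = 2.90×10^-20 kg·m/s.

p ≈ 2.90×10^-20 kg·m/s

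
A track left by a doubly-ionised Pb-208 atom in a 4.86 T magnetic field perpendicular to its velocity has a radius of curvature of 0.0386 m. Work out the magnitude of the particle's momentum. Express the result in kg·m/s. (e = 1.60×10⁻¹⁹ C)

Since qvB = mv²/r, the momentum p = mv = qBr.
p = (2×1.60×10^-19)(4.86)(0.0386) = 6.00×10^-20 kg·m/s.

p ≈ 6.00×10^-20 kg·m/s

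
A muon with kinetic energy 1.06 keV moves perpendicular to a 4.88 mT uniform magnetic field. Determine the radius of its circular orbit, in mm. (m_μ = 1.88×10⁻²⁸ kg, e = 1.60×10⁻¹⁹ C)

r ≈ 323 mm

Convert the energy: K = 1.06 keV = 1.70×10^-16 J.
v = √(2K/m) = √(2·1.70×10^-16/1.88×10^-28) = 1.34×10^6 m/s.
r = mv/(qB) = (1.88×10^-28)(1.34×10^6) / [(1×1.60×10^-19)(4.88×10^-3)] = 0.323 m.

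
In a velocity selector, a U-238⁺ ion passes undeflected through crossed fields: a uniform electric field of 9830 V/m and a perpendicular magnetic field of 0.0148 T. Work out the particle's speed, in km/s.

v ≈ 664 km/s

For zero net force, qE = qvB, so v = E/B.
v = (9830) / (0.0148) = 6.64×10^5 m/s.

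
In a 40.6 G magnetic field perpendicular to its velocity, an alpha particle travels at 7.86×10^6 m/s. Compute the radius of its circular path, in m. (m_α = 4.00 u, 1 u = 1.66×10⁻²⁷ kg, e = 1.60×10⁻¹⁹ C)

The magnetic force provides the centripetal force: qvB = mv²/r, so r = mv/(qB).
r = (6.64×10^-27 kg)(7.86×10^6 m/s) / [(2×1.60×10^-19 C)(4.06×10^-3 T)] = 40.2 m.

r ≈ 40.2 m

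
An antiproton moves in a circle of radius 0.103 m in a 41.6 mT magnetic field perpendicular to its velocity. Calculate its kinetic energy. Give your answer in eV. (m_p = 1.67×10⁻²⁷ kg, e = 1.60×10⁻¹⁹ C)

v = qBr/m = (1×1.60×10^-19)(0.0416)(0.103) / (1.67×10^-27) = 4.11×10^5 m/s.
K = ½mv² = 0.5·(1.67×10^-27)·(4.11×10^5)² = 1.41×10^-16 J = 879 eV.

K ≈ 879 eV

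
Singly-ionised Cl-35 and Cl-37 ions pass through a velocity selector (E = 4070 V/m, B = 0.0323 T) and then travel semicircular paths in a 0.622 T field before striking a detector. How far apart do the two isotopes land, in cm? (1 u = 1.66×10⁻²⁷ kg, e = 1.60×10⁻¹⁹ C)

Both emerge at v = E/B₁ = 1.26×10^5 m/s.
r = mv/(qB₂), so r₁ = 0.07356 m and r₂ = 0.07777 m, giving Δr = 4.20×10^-3 m.
After a semicircle each ion lands a diameter 2r from the entry slit, so the separation is 2Δr = 8.41×10^-3 m.

Δd ≈ 0.841 cm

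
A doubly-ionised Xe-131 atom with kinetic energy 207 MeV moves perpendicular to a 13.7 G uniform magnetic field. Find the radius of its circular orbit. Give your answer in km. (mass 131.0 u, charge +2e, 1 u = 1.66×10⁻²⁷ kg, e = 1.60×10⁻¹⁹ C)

Convert the energy: K = 207 MeV = 3.31×10^-11 J.
v = √(2K/m) = √(2·3.31×10^-11/2.17×10^-25) = 1.75×10^7 m/s.
r = mv/(qB) = (2.17×10^-25)(1.75×10^7) / [(2×1.60×10^-19)(1.37×10^-3)] = 8660 m.

r ≈ 8.66 km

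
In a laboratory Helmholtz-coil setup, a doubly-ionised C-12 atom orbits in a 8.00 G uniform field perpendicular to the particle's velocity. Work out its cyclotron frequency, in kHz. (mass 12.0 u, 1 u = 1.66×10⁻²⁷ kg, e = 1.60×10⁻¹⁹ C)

f ≈ 2.05 kHz

f = qB/(2πm) = (2×1.60×10^-19)(8.00×10^-4) / [2π(1.99×10^-26)] = 2050 Hz.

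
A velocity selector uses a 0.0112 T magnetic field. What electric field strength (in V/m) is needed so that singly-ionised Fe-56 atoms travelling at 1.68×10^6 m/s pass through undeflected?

qE = qvB ⇒ E = vB = (1.68×10^6)(0.0112) = 1.88×10^4 V/m.

E ≈ 1.88×10^4 V/m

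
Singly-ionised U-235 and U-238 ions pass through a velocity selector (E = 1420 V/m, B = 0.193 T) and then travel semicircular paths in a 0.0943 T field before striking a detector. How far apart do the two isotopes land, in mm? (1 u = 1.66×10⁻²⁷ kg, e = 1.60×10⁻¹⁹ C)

Δd ≈ 4.86 mm

Both emerge at v = E/B₁ = 7360 m/s.
r = mv/(qB₂), so r₁ = 0.19023 m and r₂ = 0.19266 m, giving Δr = 2.43×10^-3 m.
After a semicircle each ion lands a diameter 2r from the entry slit, so the separation is 2Δr = 4.86×10^-3 m.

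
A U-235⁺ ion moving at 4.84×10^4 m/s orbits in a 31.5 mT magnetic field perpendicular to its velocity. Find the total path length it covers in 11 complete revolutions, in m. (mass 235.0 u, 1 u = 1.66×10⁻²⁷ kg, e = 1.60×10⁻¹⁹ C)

r = mv/(qB) = 3.75 m, so one revolution covers 2πr = 23.5 m.
In 11 revolutions: L = 11·2πr = 259 m.

L ≈ 259 m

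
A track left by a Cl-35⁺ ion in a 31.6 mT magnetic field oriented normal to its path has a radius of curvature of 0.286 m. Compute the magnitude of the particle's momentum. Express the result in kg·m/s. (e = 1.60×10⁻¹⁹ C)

Since qvB = mv²/r, the momentum p = mv = qBr.
p = (1×1.60×10^-19)(0.0316)(0.286) = 1.45×10^-21 kg·m/s.

p ≈ 1.45×10^-21 kg·m/s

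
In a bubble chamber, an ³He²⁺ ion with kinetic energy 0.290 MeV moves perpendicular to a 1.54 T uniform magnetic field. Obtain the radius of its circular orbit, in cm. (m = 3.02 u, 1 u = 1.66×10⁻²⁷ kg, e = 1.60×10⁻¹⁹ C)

Convert the energy: K = 0.290 MeV = 4.64×10^-14 J.
v = √(2K/m) = √(2·4.64×10^-14/5.01×10^-27) = 4.30×10^6 m/s.
r = mv/(qB) = (5.01×10^-27)(4.30×10^6) / [(2×1.60×10^-19)(1.54)] = 0.0438 m.

r ≈ 4.38 cm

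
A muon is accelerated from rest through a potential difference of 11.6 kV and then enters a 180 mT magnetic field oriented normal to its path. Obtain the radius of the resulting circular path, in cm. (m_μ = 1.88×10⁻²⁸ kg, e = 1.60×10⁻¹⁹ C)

The kinetic energy gained is K = qV = (1×1.60×10^-19)(1.16×10^4) = 1.86×10^-15 J.
v = √(2K/m) = 4.44×10^6 m/s.
r = mv/(qB) = (1.88×10^-28)(4.44×10^6) / [(1×1.60×10^-19)(0.180)] = 0.0290 m.

r ≈ 2.90 cm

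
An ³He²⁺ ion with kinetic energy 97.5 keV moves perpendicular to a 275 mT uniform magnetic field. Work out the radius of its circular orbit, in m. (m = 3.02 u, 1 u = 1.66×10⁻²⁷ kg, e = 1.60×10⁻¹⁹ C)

r ≈ 0.142 m

Convert the energy: K = 97.5 keV = 1.56×10^-14 J.
v = √(2K/m) = √(2·1.56×10^-14/5.01×10^-27) = 2.49×10^6 m/s.
r = mv/(qB) = (5.01×10^-27)(2.49×10^6) / [(2×1.60×10^-19)(0.275)] = 0.142 m.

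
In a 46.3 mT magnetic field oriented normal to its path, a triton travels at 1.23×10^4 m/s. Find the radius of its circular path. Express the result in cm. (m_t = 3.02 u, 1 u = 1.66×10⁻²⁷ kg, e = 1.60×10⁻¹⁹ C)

r ≈ 0.832 cm

The magnetic force provides the centripetal force: qvB = mv²/r, so r = mv/(qB).
r = (5.01×10^-27 kg)(1.23×10^4 m/s) / [(1×1.60×10^-19 C)(0.0463 T)] = 8.32×10^-3 m.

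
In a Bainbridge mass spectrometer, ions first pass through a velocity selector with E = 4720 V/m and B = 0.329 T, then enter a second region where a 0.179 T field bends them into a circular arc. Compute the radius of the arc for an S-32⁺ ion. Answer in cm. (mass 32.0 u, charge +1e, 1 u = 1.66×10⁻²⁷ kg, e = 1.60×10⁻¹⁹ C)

r ≈ 2.66 cm

The selector passes v = E/B = 4720/0.329 = 1.43×10^4 m/s.
In the deflection region, r = mv/(qB₂) = (5.31×10^-26)(1.43×10^4) / [(1×1.60×10^-19)(0.179)] = 0.0266 m.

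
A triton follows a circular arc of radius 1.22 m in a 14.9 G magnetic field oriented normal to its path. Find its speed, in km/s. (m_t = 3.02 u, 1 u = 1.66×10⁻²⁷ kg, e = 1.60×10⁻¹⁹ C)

From qvB = mv²/r, v = qBr/m.
v = (1×1.60×10^-19)(1.49×10^-3)(1.22) / (5.01×10^-27) = 5.80×10^4 m/s.

v ≈ 58.0 km/s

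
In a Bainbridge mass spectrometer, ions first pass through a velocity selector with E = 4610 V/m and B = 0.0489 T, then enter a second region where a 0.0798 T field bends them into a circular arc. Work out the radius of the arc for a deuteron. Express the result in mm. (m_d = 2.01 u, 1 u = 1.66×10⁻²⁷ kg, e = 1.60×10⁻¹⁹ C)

r ≈ 24.6 mm

The selector passes v = E/B = 4610/0.0489 = 9.43×10^4 m/s.
In the deflection region, r = mv/(qB₂) = (3.34×10^-27)(9.43×10^4) / [(1×1.60×10^-19)(0.0798)] = 0.0246 m.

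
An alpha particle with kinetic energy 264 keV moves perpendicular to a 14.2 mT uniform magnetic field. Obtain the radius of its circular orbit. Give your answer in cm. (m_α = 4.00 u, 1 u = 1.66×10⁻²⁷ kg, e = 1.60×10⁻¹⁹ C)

r ≈ 521 cm

Convert the energy: K = 264 keV = 4.22×10^-14 J.
v = √(2K/m) = √(2·4.22×10^-14/6.64×10^-27) = 3.57×10^6 m/s.
r = mv/(qB) = (6.64×10^-27)(3.57×10^6) / [(2×1.60×10^-19)(0.0142)] = 5.21 m.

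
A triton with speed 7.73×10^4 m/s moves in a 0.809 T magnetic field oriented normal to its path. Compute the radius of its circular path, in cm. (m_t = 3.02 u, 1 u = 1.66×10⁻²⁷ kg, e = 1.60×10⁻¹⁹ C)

The magnetic force provides the centripetal force: qvB = mv²/r, so r = mv/(qB).
r = (5.01×10^-27 kg)(7.73×10^4 m/s) / [(1×1.60×10^-19 C)(0.809 T)] = 2.99×10^-3 m.

r ≈ 0.299 cm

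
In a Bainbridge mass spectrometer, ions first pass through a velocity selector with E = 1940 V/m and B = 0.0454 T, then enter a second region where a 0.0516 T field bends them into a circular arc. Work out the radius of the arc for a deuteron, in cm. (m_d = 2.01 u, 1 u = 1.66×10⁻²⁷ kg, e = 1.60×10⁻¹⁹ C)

r ≈ 1.73 cm

The selector passes v = E/B = 1940/0.0454 = 4.27×10^4 m/s.
In the deflection region, r = mv/(qB₂) = (3.34×10^-27)(4.27×10^4) / [(1×1.60×10^-19)(0.0516)] = 0.0173 m.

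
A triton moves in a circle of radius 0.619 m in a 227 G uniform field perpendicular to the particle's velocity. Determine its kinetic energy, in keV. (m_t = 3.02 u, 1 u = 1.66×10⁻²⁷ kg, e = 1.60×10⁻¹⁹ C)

K ≈ 3.15 keV

v = qBr/m = (1×1.60×10^-19)(0.0227)(0.619) / (5.01×10^-27) = 4.48×10^5 m/s.
K = ½mv² = 0.5·(5.01×10^-27)·(4.48×10^5)² = 5.04×10^-16 J = 3.15 keV.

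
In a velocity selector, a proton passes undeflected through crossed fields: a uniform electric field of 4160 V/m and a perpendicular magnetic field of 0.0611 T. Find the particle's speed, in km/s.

For zero net force, qE = qvB, so v = E/B.
v = (4160) / (0.0611) = 6.81×10^4 m/s.

v ≈ 68.1 km/s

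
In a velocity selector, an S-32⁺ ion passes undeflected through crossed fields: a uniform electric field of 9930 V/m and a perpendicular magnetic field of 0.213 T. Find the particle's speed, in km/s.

v ≈ 46.6 km/s

For zero net force, qE = qvB, so v = E/B.
v = (9930) / (0.213) = 4.66×10^4 m/s.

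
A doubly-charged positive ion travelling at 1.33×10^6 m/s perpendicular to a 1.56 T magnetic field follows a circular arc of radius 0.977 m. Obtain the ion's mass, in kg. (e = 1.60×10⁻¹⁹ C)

m ≈ 3.67×10^-25 kg

qvB = mv²/r ⇒ m = qBr/v.
m = (2×1.60×10^-19)(1.56)(0.977) / (1.33×10^6) = 3.67×10^-25 kg.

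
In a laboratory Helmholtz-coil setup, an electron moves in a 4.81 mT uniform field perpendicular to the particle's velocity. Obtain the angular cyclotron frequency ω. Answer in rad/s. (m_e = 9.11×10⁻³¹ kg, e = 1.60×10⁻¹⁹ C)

ω = qB/m = (1×1.60×10^-19)(4.81×10^-3) / (9.11×10^-31) = 8.45×10^8 rad/s.

ω ≈ 8.45×10^8 rad/s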